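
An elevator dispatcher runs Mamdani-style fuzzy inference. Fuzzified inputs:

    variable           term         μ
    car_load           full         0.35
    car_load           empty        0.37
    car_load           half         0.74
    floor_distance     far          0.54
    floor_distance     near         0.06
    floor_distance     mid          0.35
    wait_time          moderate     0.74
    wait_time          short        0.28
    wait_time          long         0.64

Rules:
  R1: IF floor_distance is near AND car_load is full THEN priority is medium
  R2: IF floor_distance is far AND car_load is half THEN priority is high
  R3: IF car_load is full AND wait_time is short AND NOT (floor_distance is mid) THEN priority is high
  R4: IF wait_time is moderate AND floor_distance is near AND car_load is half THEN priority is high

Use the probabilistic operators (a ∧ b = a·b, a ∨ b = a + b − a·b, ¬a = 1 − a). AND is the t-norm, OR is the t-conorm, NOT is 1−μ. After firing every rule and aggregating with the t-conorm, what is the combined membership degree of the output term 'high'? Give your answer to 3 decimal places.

0.456

R1: near=0.06, full=0.35; AND[a·b] → w = 0.0210
R2: far=0.54, half=0.74; AND[a·b] → w = 0.3996
R3: full=0.35, short=0.28, ¬mid=1−0.35=0.65; AND[a·b] → w = 0.0637
R4: moderate=0.74, near=0.06, half=0.74; AND[a·b] → w = 0.0329
Rules with consequent 'high': {R2, R3, R4} → strengths 0.3996, 0.0637, 0.0329
Aggregate via t-conorm [a + b − a·b]: 0.4563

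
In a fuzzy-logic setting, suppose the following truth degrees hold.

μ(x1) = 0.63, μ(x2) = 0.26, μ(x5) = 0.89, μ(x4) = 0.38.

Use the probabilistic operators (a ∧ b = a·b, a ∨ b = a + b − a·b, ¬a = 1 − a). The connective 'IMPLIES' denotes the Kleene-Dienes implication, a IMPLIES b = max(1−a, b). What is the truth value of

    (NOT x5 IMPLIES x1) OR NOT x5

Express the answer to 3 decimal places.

NOT x5 = 1 − 0.8900 = 0.1100
NOT x5 IMPLIES x1  [Kleene-Dienes: max(1−a, b)] with a=0.1100, b=0.6300 → 0.8900
NOT x5 = 1 − 0.8900 = 0.1100
(NOT x5 IMPLIES x1) OR NOT x5 = a + b − a·b on (0.8900, 0.1100) = 0.9021

0.902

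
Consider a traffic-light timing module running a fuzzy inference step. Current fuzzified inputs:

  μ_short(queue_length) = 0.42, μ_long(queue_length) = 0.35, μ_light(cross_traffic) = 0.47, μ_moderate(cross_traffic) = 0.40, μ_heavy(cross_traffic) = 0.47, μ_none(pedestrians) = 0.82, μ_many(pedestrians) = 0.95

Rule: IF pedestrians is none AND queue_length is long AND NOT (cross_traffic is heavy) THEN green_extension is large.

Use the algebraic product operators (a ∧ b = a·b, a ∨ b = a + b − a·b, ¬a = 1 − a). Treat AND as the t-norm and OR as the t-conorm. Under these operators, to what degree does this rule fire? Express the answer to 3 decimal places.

0.152

firing strength: none=0.82, long=0.35, ¬heavy=1−0.47=0.53; AND[a·b] → w = 0.1521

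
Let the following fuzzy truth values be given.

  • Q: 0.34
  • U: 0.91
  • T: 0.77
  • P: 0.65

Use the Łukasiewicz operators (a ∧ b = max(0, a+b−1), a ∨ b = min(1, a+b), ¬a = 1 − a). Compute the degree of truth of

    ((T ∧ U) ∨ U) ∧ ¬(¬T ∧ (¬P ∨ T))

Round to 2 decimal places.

0.77

T ∧ U = max(0, a+b−1) on (0.77, 0.91) = 0.68
(T ∧ U) ∨ U = min(1, a+b) on (0.68, 0.91) = 1.00
¬T = 1 − 0.77 = 0.23
¬P = 1 − 0.65 = 0.35
¬P ∨ T = min(1, a+b) on (0.35, 0.77) = 1.00
¬T ∧ (¬P ∨ T) = max(0, a+b−1) on (0.23, 1.00) = 0.23
¬(¬T ∧ (¬P ∨ T)) = 1 − 0.23 = 0.77
((T ∧ U) ∨ U) ∧ ¬(¬T ∧ (¬P ∨ T)) = max(0, a+b−1) on (1.00, 0.77) = 0.77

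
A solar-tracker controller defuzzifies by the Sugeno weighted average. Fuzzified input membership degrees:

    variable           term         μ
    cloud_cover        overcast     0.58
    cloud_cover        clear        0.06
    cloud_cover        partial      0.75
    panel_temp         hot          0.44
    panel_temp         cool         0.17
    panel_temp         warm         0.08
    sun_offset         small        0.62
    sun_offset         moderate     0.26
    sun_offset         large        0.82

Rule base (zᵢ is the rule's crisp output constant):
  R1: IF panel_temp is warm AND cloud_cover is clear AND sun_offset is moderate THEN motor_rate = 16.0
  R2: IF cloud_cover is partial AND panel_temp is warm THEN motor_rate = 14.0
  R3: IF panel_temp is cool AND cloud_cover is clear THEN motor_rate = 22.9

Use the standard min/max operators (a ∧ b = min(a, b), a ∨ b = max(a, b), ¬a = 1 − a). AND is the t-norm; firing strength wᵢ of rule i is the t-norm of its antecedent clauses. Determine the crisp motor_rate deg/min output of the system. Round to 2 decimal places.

17.27

R1 (z=16.0): warm=0.08, clear=0.06, moderate=0.26; AND[min(a, b)] → w = 0.06
R2 (z=14.0): partial=0.75, warm=0.08; AND[min(a, b)] → w = 0.08
R3 (z=22.9): cool=0.17, clear=0.06; AND[min(a, b)] → w = 0.06
Weighted average = (0.06·16.0 + 0.08·14.0 + 0.06·22.9) / (0.06 + 0.08 + 0.06)
  = 3.4540 / 0.2000 = 17.27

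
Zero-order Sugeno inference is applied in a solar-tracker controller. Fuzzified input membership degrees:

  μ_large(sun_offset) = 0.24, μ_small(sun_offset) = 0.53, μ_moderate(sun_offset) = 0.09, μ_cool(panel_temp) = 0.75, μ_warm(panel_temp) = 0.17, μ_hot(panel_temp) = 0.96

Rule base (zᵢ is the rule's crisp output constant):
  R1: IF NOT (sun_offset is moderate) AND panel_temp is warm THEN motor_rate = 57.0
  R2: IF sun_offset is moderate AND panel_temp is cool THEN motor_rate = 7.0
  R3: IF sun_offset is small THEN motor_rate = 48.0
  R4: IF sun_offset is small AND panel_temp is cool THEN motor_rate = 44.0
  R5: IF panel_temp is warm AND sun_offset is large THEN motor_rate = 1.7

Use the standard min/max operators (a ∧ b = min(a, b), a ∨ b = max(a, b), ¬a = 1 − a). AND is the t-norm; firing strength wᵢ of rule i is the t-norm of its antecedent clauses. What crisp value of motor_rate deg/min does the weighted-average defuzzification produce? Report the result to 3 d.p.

39.845

R1 (z=57.0): ¬moderate=1−0.09=0.91, warm=0.17; AND[min(a, b)] → w = 0.17
R2 (z=7.0): moderate=0.09, cool=0.75; AND[min(a, b)] → w = 0.09
R3 (z=48.0): small=0.53 → w = 0.53
R4 (z=44.0): small=0.53, cool=0.75; AND[min(a, b)] → w = 0.53
R5 (z=1.7): warm=0.17, large=0.24; AND[min(a, b)] → w = 0.17
Weighted average = (0.17·57.0 + 0.09·7.0 + 0.53·48.0 + 0.53·44.0 + 0.17·1.7) / (0.17 + 0.09 + 0.53 + 0.53 + 0.17)
  = 59.3690 / 1.4900 = 39.845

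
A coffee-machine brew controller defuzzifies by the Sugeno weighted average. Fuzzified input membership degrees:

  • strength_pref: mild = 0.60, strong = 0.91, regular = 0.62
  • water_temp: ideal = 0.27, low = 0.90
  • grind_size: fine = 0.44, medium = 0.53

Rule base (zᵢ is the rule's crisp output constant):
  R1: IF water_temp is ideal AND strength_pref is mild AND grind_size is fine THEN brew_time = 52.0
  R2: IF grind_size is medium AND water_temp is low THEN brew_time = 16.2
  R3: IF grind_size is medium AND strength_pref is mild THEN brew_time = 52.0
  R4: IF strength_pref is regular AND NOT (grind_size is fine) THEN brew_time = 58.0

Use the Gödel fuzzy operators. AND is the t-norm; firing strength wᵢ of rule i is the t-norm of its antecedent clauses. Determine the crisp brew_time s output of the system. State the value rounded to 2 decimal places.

R1 (z=52.0): ideal=0.27, mild=0.60, fine=0.44; AND[min(a, b)] → w = 0.27
R2 (z=16.2): medium=0.53, low=0.90; AND[min(a, b)] → w = 0.53
R3 (z=52.0): medium=0.53, mild=0.60; AND[min(a, b)] → w = 0.53
R4 (z=58.0): regular=0.62, ¬fine=1−0.44=0.56; AND[min(a, b)] → w = 0.56
Weighted average = (0.27·52.0 + 0.53·16.2 + 0.53·52.0 + 0.56·58.0) / (0.27 + 0.53 + 0.53 + 0.56)
  = 82.6660 / 1.8900 = 43.74

43.74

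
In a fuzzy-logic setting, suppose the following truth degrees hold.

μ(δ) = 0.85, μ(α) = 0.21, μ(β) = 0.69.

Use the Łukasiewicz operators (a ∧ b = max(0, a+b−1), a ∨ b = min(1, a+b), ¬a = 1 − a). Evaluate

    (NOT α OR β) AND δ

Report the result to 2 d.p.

NOT α = 1 − 0.21 = 0.79
NOT α OR β = min(1, a+b) on (0.79, 0.69) = 1.00
(NOT α OR β) AND δ = max(0, a+b−1) on (1.00, 0.85) = 0.85

0.85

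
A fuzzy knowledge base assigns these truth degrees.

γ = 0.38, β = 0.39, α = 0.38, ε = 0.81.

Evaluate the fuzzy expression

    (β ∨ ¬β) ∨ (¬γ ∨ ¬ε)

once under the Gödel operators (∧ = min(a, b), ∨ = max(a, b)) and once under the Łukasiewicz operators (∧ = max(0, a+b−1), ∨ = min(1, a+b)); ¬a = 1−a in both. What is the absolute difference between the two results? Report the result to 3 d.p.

0.380

Under Gödel:
  ¬β = 1 − 0.39 = 0.61
  β ∨ ¬β = max(a, b) on (0.39, 0.61) = 0.61
  ¬γ = 1 − 0.38 = 0.62
  ¬ε = 1 − 0.81 = 0.19
  ¬γ ∨ ¬ε = max(a, b) on (0.62, 0.19) = 0.62
  (β ∨ ¬β) ∨ (¬γ ∨ ¬ε) = max(a, b) on (0.61, 0.62) = 0.62
  → value = 0.6200
Under Łukasiewicz:
  ¬β = 1 − 0.39 = 0.61
  β ∨ ¬β = min(1, a+b) on (0.39, 0.61) = 1.00
  ¬γ = 1 − 0.38 = 0.62
  ¬ε = 1 − 0.81 = 0.19
  ¬γ ∨ ¬ε = min(1, a+b) on (0.62, 0.19) = 0.81
  (β ∨ ¬β) ∨ (¬γ ∨ ¬ε) = min(1, a+b) on (1.00, 0.81) = 1.00
  → value = 1.0000
|0.6200 − 1.0000| = 0.380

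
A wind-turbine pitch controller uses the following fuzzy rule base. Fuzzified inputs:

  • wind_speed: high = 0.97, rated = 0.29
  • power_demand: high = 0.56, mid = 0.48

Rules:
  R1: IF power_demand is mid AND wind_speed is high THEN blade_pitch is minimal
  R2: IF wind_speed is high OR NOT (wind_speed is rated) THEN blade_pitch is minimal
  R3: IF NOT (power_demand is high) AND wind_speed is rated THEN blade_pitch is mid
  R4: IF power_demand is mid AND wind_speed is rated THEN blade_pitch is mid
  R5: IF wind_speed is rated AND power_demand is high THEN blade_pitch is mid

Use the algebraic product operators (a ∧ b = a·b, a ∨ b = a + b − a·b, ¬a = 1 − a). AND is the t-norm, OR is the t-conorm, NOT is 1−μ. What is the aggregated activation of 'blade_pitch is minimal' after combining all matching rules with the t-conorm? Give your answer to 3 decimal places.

R1: mid=0.48, high=0.97; AND[a·b] → w = 0.4656
R2: high=0.97, ¬rated=1−0.29=0.71; OR[a + b − a·b] → w = 0.9913
R3: ¬high=1−0.56=0.44, rated=0.29; AND[a·b] → w = 0.1276
R4: mid=0.48, rated=0.29; AND[a·b] → w = 0.1392
R5: rated=0.29, high=0.56; AND[a·b] → w = 0.1624
Rules with consequent 'minimal': {R1, R2} → strengths 0.4656, 0.9913
Aggregate via t-conorm [a + b − a·b]: 0.9954

0.995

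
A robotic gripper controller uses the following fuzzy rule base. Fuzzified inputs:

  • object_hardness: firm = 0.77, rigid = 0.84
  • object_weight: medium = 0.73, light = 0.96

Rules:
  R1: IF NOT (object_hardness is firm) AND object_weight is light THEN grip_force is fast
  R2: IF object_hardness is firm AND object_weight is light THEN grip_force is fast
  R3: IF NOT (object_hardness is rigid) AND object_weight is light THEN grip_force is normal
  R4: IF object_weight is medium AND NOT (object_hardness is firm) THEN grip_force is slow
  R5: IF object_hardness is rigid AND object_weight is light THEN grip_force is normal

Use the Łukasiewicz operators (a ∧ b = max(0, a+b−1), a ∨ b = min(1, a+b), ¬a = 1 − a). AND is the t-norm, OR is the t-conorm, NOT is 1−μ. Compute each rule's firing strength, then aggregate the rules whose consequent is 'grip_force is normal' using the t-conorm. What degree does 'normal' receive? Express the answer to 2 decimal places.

0.92

R1: ¬firm=1−0.77=0.23, light=0.96; AND[max(0, a+b−1)] → w = 0.19
R2: firm=0.77, light=0.96; AND[max(0, a+b−1)] → w = 0.73
R3: ¬rigid=1−0.84=0.16, light=0.96; AND[max(0, a+b−1)] → w = 0.12
R4: medium=0.73, ¬firm=1−0.77=0.23; AND[max(0, a+b−1)] → w = 0.00
R5: rigid=0.84, light=0.96; AND[max(0, a+b−1)] → w = 0.80
Rules with consequent 'normal': {R3, R5} → strengths 0.12, 0.80
Aggregate via t-conorm [min(1, a+b)]: 0.92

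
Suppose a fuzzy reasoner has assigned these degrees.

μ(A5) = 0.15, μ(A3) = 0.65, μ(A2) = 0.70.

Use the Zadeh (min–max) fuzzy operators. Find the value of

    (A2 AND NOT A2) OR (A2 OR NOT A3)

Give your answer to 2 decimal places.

0.70

NOT A2 = 1 − 0.70 = 0.30
A2 AND NOT A2 = min(a, b) on (0.70, 0.30) = 0.30
NOT A3 = 1 − 0.65 = 0.35
A2 OR NOT A3 = max(a, b) on (0.70, 0.35) = 0.70
(A2 AND NOT A2) OR (A2 OR NOT A3) = max(a, b) on (0.30, 0.70) = 0.70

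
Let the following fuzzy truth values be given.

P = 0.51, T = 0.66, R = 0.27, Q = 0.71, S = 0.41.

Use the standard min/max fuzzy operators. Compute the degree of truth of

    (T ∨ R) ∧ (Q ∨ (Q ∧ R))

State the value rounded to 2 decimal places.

T ∨ R = max(a, b) on (0.66, 0.27) = 0.66
Q ∧ R = min(a, b) on (0.71, 0.27) = 0.27
Q ∨ (Q ∧ R) = max(a, b) on (0.71, 0.27) = 0.71
(T ∨ R) ∧ (Q ∨ (Q ∧ R)) = min(a, b) on (0.66, 0.71) = 0.66

0.66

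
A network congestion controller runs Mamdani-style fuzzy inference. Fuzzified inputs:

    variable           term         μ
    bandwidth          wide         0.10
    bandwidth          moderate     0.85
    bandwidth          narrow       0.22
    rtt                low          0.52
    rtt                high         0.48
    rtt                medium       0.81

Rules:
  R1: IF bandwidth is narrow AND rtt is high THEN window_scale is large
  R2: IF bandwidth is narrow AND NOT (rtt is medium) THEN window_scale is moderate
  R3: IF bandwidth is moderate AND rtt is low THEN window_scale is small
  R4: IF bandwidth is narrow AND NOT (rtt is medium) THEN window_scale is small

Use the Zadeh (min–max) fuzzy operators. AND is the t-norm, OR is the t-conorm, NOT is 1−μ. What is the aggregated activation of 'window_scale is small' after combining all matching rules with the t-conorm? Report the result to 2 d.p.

0.52

R1: narrow=0.22, high=0.48; AND[min(a, b)] → w = 0.22
R2: narrow=0.22, ¬medium=1−0.81=0.19; AND[min(a, b)] → w = 0.19
R3: moderate=0.85, low=0.52; AND[min(a, b)] → w = 0.52
R4: narrow=0.22, ¬medium=1−0.81=0.19; AND[min(a, b)] → w = 0.19
Rules with consequent 'small': {R3, R4} → strengths 0.52, 0.19
Aggregate via t-conorm [max(a, b)]: 0.52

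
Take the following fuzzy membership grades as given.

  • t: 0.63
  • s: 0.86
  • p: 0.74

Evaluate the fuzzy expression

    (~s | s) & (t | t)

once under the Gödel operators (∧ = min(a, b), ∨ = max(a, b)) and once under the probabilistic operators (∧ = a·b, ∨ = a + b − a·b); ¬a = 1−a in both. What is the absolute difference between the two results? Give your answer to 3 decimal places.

0.129

Under Gödel:
  ~s = 1 − 0.86 = 0.14
  ~s | s = max(a, b) on (0.14, 0.86) = 0.86
  t | t = max(a, b) on (0.63, 0.63) = 0.63
  (~s | s) & (t | t) = min(a, b) on (0.86, 0.63) = 0.63
  → value = 0.6300
Under probabilistic:
  ~s = 1 − 0.8600 = 0.1400
  ~s | s = a + b − a·b on (0.1400, 0.8600) = 0.8796
  t | t = a + b − a·b on (0.6300, 0.6300) = 0.8631
  (~s | s) & (t | t) = a·b on (0.8796, 0.8631) = 0.7592
  → value = 0.7592
|0.6300 − 0.7592| = 0.129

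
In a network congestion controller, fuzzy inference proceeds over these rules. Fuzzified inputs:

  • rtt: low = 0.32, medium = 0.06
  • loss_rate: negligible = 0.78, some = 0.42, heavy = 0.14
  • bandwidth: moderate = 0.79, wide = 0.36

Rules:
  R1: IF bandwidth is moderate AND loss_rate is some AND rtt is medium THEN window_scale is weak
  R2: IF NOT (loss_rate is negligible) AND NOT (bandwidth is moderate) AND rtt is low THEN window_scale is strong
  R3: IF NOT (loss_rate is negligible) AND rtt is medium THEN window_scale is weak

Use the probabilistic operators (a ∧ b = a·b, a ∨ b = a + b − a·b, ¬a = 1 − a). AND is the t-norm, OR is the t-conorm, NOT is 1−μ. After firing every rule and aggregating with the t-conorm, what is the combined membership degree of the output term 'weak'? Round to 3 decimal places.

R1: moderate=0.79, some=0.42, medium=0.06; AND[a·b] → w = 0.0199
R2: ¬negligible=1−0.78=0.22, ¬moderate=1−0.79=0.21, low=0.32; AND[a·b] → w = 0.0148
R3: ¬negligible=1−0.78=0.22, medium=0.06; AND[a·b] → w = 0.0132
Rules with consequent 'weak': {R1, R3} → strengths 0.0199, 0.0132
Aggregate via t-conorm [a + b − a·b]: 0.0328

0.033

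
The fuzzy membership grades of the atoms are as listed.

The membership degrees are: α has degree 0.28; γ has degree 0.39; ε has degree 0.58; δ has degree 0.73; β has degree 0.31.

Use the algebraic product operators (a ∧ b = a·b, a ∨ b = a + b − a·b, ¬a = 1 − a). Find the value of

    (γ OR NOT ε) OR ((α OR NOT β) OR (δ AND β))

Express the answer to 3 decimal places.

0.939

NOT ε = 1 − 0.5800 = 0.4200
γ OR NOT ε = a + b − a·b on (0.3900, 0.4200) = 0.6462
NOT β = 1 − 0.3100 = 0.6900
α OR NOT β = a + b − a·b on (0.2800, 0.6900) = 0.7768
δ AND β = a·b on (0.7300, 0.3100) = 0.2263
(α OR NOT β) OR (δ AND β) = a + b − a·b on (0.7768, 0.2263) = 0.8273
(γ OR NOT ε) OR ((α OR NOT β) OR (δ AND β)) = a + b − a·b on (0.6462, 0.8273) = 0.9389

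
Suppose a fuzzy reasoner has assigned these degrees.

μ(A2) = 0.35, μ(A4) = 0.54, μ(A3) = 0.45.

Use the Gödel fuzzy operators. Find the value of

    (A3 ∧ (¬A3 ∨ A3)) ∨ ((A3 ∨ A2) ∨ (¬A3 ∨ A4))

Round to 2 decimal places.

0.55

¬A3 = 1 − 0.45 = 0.55
¬A3 ∨ A3 = max(a, b) on (0.55, 0.45) = 0.55
A3 ∧ (¬A3 ∨ A3) = min(a, b) on (0.45, 0.55) = 0.45
A3 ∨ A2 = max(a, b) on (0.45, 0.35) = 0.45
¬A3 = 1 − 0.45 = 0.55
¬A3 ∨ A4 = max(a, b) on (0.55, 0.54) = 0.55
(A3 ∨ A2) ∨ (¬A3 ∨ A4) = max(a, b) on (0.45, 0.55) = 0.55
(A3 ∧ (¬A3 ∨ A3)) ∨ ((A3 ∨ A2) ∨ (¬A3 ∨ A4)) = max(a, b) on (0.45, 0.55) = 0.55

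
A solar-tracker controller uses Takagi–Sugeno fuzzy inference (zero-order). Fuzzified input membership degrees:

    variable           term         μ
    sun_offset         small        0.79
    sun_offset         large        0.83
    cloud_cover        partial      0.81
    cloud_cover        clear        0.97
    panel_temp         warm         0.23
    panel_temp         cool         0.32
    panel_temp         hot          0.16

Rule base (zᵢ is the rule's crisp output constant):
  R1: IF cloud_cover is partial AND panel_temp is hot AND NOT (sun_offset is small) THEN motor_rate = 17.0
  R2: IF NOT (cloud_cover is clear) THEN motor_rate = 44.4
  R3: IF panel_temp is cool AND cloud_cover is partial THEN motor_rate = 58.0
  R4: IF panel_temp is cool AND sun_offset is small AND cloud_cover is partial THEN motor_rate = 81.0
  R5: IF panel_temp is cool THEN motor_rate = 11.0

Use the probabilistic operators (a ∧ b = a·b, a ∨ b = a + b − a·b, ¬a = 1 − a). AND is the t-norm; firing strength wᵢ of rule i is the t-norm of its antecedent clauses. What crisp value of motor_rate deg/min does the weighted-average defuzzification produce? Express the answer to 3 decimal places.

43.908

R1 (z=17.0): partial=0.81, hot=0.16, ¬small=1−0.79=0.21; AND[a·b] → w = 0.0272
R2 (z=44.4): ¬clear=1−0.97=0.03 → w = 0.0300
R3 (z=58.0): cool=0.32, partial=0.81; AND[a·b] → w = 0.2592
R4 (z=81.0): cool=0.32, small=0.79, partial=0.81; AND[a·b] → w = 0.2048
R5 (z=11.0): cool=0.32 → w = 0.3200
Weighted average = (0.0272·17.0 + 0.0300·44.4 + 0.2592·58.0 + 0.2048·81.0 + 0.3200·11.0) / (0.0272 + 0.0300 + 0.2592 + 0.2048 + 0.3200)
  = 36.9345 / 0.8412 = 43.908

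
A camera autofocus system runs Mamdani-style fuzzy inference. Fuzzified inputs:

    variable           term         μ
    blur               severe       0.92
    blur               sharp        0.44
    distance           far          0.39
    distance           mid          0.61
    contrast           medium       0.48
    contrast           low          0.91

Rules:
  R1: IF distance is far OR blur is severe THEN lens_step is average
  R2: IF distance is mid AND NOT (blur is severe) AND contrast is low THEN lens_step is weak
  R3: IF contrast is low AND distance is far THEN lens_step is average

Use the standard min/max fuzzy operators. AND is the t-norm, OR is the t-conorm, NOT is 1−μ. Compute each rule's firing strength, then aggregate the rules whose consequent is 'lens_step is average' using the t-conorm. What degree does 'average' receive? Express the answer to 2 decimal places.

0.92

R1: far=0.39, severe=0.92; OR[max(a, b)] → w = 0.92
R2: mid=0.61, ¬severe=1−0.92=0.08, low=0.91; AND[min(a, b)] → w = 0.08
R3: low=0.91, far=0.39; AND[min(a, b)] → w = 0.39
Rules with consequent 'average': {R1, R3} → strengths 0.92, 0.39
Aggregate via t-conorm [max(a, b)]: 0.92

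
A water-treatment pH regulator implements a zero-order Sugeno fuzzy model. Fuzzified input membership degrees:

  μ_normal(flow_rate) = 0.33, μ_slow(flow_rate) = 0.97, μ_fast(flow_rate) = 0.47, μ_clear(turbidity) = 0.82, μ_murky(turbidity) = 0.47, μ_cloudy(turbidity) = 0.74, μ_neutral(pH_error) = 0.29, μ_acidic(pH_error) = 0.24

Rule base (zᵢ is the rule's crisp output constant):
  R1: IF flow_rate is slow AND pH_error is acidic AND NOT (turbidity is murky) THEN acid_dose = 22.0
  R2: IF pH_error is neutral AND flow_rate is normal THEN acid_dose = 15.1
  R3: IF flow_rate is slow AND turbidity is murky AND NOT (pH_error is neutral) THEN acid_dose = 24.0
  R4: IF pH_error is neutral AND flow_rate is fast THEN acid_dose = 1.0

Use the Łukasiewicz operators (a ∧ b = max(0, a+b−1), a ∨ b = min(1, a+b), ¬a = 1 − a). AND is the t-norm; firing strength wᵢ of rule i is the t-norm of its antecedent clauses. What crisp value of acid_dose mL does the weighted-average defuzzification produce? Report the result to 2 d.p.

24.00

R1 (z=22.0): slow=0.97, acidic=0.24, ¬murky=1−0.47=0.53; AND[max(0, a+b−1)] → w = 0.00
R2 (z=15.1): neutral=0.29, normal=0.33; AND[max(0, a+b−1)] → w = 0.00
R3 (z=24.0): slow=0.97, murky=0.47, ¬neutral=1−0.29=0.71; AND[max(0, a+b−1)] → w = 0.15
R4 (z=1.0): neutral=0.29, fast=0.47; AND[max(0, a+b−1)] → w = 0.00
Weighted average = (0.00·22.0 + 0.00·15.1 + 0.15·24.0 + 0.00·1.0) / (0.00 + 0.00 + 0.15 + 0.00)
  = 3.6000 / 0.1500 = 24.00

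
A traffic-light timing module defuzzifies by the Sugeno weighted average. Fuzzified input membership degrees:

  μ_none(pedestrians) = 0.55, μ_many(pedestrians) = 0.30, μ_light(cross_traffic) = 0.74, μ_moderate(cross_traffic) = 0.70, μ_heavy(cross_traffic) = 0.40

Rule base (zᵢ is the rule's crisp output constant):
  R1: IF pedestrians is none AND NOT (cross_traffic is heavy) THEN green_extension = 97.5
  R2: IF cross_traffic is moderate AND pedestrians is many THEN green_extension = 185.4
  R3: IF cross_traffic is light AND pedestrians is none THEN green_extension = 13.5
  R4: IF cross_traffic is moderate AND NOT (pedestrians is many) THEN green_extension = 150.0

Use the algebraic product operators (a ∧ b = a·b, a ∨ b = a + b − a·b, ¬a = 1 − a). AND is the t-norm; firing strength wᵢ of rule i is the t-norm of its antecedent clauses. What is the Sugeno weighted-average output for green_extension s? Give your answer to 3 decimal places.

R1 (z=97.5): none=0.55, ¬heavy=1−0.40=0.60; AND[a·b] → w = 0.3300
R2 (z=185.4): moderate=0.70, many=0.30; AND[a·b] → w = 0.2100
R3 (z=13.5): light=0.74, none=0.55; AND[a·b] → w = 0.4070
R4 (z=150.0): moderate=0.70, ¬many=1−0.30=0.70; AND[a·b] → w = 0.4900
Weighted average = (0.3300·97.5 + 0.2100·185.4 + 0.4070·13.5 + 0.4900·150.0) / (0.3300 + 0.2100 + 0.4070 + 0.4900)
  = 150.1035 / 1.4370 = 104.456

104.456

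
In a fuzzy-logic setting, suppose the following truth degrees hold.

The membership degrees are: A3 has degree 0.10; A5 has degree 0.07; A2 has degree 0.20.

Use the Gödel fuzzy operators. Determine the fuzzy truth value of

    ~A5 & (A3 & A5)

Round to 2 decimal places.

~A5 = 1 − 0.07 = 0.93
A3 & A5 = min(a, b) on (0.10, 0.07) = 0.07
~A5 & (A3 & A5) = min(a, b) on (0.93, 0.07) = 0.07

0.07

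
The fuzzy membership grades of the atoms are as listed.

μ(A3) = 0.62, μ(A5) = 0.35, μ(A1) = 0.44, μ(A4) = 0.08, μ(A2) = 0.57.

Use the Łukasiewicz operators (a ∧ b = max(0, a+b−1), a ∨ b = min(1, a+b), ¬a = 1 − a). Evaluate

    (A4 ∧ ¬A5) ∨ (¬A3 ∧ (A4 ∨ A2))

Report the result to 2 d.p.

¬A5 = 1 − 0.35 = 0.65
A4 ∧ ¬A5 = max(0, a+b−1) on (0.08, 0.65) = 0.00
¬A3 = 1 − 0.62 = 0.38
A4 ∨ A2 = min(1, a+b) on (0.08, 0.57) = 0.65
¬A3 ∧ (A4 ∨ A2) = max(0, a+b−1) on (0.38, 0.65) = 0.03
(A4 ∧ ¬A5) ∨ (¬A3 ∧ (A4 ∨ A2)) = min(1, a+b) on (0.00, 0.03) = 0.03

0.03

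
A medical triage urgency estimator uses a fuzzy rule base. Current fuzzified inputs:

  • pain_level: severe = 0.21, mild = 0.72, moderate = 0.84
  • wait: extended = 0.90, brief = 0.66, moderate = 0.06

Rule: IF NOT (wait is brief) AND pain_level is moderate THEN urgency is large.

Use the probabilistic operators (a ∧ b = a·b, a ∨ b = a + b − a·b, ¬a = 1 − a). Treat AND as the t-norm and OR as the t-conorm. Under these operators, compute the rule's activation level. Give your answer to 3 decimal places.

firing strength: ¬brief=1−0.66=0.34, moderate=0.84; AND[a·b] → w = 0.2856

0.286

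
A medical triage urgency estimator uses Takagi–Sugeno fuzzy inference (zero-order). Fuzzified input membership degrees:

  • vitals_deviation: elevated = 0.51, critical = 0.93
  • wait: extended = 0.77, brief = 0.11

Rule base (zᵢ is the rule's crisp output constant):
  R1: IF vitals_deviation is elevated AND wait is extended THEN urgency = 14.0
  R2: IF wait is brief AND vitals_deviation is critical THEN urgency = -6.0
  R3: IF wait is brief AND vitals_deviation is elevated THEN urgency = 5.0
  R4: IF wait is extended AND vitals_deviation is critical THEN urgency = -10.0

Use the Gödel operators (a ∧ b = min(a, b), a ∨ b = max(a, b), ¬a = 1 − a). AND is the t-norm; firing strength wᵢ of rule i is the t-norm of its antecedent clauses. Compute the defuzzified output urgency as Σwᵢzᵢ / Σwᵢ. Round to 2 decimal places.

-0.45

R1 (z=14.0): elevated=0.51, extended=0.77; AND[min(a, b)] → w = 0.51
R2 (z=-6.0): brief=0.11, critical=0.93; AND[min(a, b)] → w = 0.11
R3 (z=5.0): brief=0.11, elevated=0.51; AND[min(a, b)] → w = 0.11
R4 (z=-10.0): extended=0.77, critical=0.93; AND[min(a, b)] → w = 0.77
Weighted average = (0.51·14.0 + 0.11·-6.0 + 0.11·5.0 + 0.77·-10.0) / (0.51 + 0.11 + 0.11 + 0.77)
  = -0.6700 / 1.5000 = -0.45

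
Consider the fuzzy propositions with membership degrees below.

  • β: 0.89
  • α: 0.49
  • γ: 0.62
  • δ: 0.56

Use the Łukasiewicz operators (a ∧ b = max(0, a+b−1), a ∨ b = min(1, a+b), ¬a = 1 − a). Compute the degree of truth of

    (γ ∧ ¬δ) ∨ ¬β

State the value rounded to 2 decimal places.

0.17

¬δ = 1 − 0.56 = 0.44
γ ∧ ¬δ = max(0, a+b−1) on (0.62, 0.44) = 0.06
¬β = 1 − 0.89 = 0.11
(γ ∧ ¬δ) ∨ ¬β = min(1, a+b) on (0.06, 0.11) = 0.17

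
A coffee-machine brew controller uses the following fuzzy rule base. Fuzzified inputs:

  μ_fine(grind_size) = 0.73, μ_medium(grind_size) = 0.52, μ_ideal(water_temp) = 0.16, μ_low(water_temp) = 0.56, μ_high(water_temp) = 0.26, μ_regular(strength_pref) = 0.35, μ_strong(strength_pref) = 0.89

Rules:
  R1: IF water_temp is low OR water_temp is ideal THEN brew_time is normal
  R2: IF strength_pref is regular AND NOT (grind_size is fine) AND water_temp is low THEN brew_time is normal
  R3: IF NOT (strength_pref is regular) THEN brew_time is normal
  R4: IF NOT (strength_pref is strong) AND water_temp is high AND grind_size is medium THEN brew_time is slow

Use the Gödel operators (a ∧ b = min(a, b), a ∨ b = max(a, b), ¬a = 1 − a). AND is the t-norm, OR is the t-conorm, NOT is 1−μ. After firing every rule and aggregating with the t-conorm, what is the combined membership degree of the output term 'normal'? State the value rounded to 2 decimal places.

R1: low=0.56, ideal=0.16; OR[max(a, b)] → w = 0.56
R2: regular=0.35, ¬fine=1−0.73=0.27, low=0.56; AND[min(a, b)] → w = 0.27
R3: ¬regular=1−0.35=0.65 → w = 0.65
R4: ¬strong=1−0.89=0.11, high=0.26, medium=0.52; AND[min(a, b)] → w = 0.11
Rules with consequent 'normal': {R1, R2, R3} → strengths 0.56, 0.27, 0.65
Aggregate via t-conorm [max(a, b)]: 0.65

0.65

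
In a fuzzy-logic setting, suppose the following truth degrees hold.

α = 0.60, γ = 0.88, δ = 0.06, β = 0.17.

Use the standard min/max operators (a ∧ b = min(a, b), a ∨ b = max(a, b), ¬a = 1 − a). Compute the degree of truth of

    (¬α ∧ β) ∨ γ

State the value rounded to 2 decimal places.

0.88

¬α = 1 − 0.60 = 0.40
¬α ∧ β = min(a, b) on (0.40, 0.17) = 0.17
(¬α ∧ β) ∨ γ = max(a, b) on (0.17, 0.88) = 0.88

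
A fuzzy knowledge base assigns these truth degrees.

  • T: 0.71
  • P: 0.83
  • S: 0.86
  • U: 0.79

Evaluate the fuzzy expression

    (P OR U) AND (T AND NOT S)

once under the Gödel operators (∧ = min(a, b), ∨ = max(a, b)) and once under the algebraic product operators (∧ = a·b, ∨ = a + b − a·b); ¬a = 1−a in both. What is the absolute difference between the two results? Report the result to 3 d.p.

0.044

Under Gödel:
  P OR U = max(a, b) on (0.83, 0.79) = 0.83
  NOT S = 1 − 0.86 = 0.14
  T AND NOT S = min(a, b) on (0.71, 0.14) = 0.14
  (P OR U) AND (T AND NOT S) = min(a, b) on (0.83, 0.14) = 0.14
  → value = 0.1400
Under algebraic product:
  P OR U = a + b − a·b on (0.8300, 0.7900) = 0.9643
  NOT S = 1 − 0.8600 = 0.1400
  T AND NOT S = a·b on (0.7100, 0.1400) = 0.0994
  (P OR U) AND (T AND NOT S) = a·b on (0.9643, 0.0994) = 0.0959
  → value = 0.0959
|0.1400 − 0.0959| = 0.044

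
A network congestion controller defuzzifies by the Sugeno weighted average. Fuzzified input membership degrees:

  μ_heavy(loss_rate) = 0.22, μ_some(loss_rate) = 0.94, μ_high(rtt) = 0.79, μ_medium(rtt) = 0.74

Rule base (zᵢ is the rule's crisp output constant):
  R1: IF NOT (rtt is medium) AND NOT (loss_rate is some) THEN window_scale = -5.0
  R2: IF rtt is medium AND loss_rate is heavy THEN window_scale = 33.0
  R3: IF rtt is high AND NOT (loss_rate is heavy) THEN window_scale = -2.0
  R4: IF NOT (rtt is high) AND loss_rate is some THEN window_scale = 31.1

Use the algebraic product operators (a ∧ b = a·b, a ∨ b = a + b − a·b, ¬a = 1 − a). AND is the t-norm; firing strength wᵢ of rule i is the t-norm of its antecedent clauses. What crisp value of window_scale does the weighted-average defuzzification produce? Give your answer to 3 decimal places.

R1 (z=-5.0): ¬medium=1−0.74=0.26, ¬some=1−0.94=0.06; AND[a·b] → w = 0.0156
R2 (z=33.0): medium=0.74, heavy=0.22; AND[a·b] → w = 0.1628
R3 (z=-2.0): high=0.79, ¬heavy=1−0.22=0.78; AND[a·b] → w = 0.6162
R4 (z=31.1): ¬high=1−0.79=0.21, some=0.94; AND[a·b] → w = 0.1974
Weighted average = (0.0156·-5.0 + 0.1628·33.0 + 0.6162·-2.0 + 0.1974·31.1) / (0.0156 + 0.1628 + 0.6162 + 0.1974)
  = 10.2011 / 0.9920 = 10.283

10.283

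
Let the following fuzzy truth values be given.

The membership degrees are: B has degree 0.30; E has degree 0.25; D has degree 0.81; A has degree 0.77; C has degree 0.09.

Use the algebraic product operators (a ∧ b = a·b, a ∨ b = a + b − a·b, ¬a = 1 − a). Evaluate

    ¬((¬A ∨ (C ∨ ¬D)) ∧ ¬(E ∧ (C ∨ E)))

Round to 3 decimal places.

0.602

¬A = 1 − 0.7700 = 0.2300
¬D = 1 − 0.8100 = 0.1900
C ∨ ¬D = a + b − a·b on (0.0900, 0.1900) = 0.2629
¬A ∨ (C ∨ ¬D) = a + b − a·b on (0.2300, 0.2629) = 0.4324
C ∨ E = a + b − a·b on (0.0900, 0.2500) = 0.3175
E ∧ (C ∨ E) = a·b on (0.2500, 0.3175) = 0.0794
¬(E ∧ (C ∨ E)) = 1 − 0.0794 = 0.9206
(¬A ∨ (C ∨ ¬D)) ∧ ¬(E ∧ (C ∨ E)) = a·b on (0.4324, 0.9206) = 0.3981
¬((¬A ∨ (C ∨ ¬D)) ∧ ¬(E ∧ (C ∨ E))) = 1 − 0.3981 = 0.6019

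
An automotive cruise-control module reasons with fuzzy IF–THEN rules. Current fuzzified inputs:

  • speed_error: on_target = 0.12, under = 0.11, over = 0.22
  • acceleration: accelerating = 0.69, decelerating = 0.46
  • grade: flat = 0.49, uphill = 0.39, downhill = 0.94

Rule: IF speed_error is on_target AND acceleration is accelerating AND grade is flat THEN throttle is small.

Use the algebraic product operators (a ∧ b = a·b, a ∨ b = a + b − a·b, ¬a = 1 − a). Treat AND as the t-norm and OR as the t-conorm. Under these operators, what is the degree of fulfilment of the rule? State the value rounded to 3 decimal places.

firing strength: on_target=0.12, accelerating=0.69, flat=0.49; AND[a·b] → w = 0.0406

0.041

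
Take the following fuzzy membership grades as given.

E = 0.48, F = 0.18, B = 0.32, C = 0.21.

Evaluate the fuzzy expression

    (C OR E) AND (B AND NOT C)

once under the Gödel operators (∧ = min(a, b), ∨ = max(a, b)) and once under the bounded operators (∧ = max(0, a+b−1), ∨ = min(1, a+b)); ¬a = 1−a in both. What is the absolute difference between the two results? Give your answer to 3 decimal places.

0.320

Under Gödel:
  C OR E = max(a, b) on (0.21, 0.48) = 0.48
  NOT C = 1 − 0.21 = 0.79
  B AND NOT C = min(a, b) on (0.32, 0.79) = 0.32
  (C OR E) AND (B AND NOT C) = min(a, b) on (0.48, 0.32) = 0.32
  → value = 0.3200
Under bounded:
  C OR E = min(1, a+b) on (0.21, 0.48) = 0.69
  NOT C = 1 − 0.21 = 0.79
  B AND NOT C = max(0, a+b−1) on (0.32, 0.79) = 0.11
  (C OR E) AND (B AND NOT C) = max(0, a+b−1) on (0.69, 0.11) = 0.00
  → value = 0.0000
|0.3200 − 0.0000| = 0.320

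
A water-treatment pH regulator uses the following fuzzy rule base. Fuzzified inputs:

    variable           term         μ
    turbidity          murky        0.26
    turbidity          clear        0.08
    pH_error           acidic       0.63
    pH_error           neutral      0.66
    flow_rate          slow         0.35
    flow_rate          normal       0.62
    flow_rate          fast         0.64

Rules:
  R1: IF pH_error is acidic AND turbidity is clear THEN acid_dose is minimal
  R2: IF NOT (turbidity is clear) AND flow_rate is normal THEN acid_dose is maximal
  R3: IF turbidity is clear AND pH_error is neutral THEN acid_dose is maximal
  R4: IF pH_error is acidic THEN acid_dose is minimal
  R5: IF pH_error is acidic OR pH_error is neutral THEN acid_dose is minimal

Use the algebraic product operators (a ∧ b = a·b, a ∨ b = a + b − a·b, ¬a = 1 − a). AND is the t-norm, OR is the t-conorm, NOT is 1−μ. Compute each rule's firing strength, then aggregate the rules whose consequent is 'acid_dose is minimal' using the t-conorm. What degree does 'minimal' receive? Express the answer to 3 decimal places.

0.956

R1: acidic=0.63, clear=0.08; AND[a·b] → w = 0.0504
R2: ¬clear=1−0.08=0.92, normal=0.62; AND[a·b] → w = 0.5704
R3: clear=0.08, neutral=0.66; AND[a·b] → w = 0.0528
R4: acidic=0.63 → w = 0.6300
R5: acidic=0.63, neutral=0.66; OR[a + b − a·b] → w = 0.8742
Rules with consequent 'minimal': {R1, R4, R5} → strengths 0.0504, 0.6300, 0.8742
Aggregate via t-conorm [a + b − a·b]: 0.9558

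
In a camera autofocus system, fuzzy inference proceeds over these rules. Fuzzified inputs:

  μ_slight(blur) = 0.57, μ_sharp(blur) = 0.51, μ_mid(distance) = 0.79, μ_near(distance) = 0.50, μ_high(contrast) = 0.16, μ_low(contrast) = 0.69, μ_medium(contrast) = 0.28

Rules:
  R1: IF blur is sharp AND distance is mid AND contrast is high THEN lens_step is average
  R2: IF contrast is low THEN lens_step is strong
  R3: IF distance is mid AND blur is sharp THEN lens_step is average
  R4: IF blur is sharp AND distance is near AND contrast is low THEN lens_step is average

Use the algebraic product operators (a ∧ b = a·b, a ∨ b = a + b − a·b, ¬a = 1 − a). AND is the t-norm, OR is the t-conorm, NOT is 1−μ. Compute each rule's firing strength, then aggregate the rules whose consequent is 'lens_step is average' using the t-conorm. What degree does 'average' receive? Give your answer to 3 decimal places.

0.540

R1: sharp=0.51, mid=0.79, high=0.16; AND[a·b] → w = 0.0645
R2: low=0.69 → w = 0.6900
R3: mid=0.79, sharp=0.51; AND[a·b] → w = 0.4029
R4: sharp=0.51, near=0.50, low=0.69; AND[a·b] → w = 0.1759
Rules with consequent 'average': {R1, R3, R4} → strengths 0.0645, 0.4029, 0.1759
Aggregate via t-conorm [a + b − a·b]: 0.5397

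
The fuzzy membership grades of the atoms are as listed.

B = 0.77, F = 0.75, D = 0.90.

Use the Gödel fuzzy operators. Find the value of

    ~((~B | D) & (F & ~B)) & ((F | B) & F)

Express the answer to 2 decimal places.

~B = 1 − 0.77 = 0.23
~B | D = max(a, b) on (0.23, 0.90) = 0.90
~B = 1 − 0.77 = 0.23
F & ~B = min(a, b) on (0.75, 0.23) = 0.23
(~B | D) & (F & ~B) = min(a, b) on (0.90, 0.23) = 0.23
~((~B | D) & (F & ~B)) = 1 − 0.23 = 0.77
F | B = max(a, b) on (0.75, 0.77) = 0.77
(F | B) & F = min(a, b) on (0.77, 0.75) = 0.75
~((~B | D) & (F & ~B)) & ((F | B) & F) = min(a, b) on (0.77, 0.75) = 0.75

0.75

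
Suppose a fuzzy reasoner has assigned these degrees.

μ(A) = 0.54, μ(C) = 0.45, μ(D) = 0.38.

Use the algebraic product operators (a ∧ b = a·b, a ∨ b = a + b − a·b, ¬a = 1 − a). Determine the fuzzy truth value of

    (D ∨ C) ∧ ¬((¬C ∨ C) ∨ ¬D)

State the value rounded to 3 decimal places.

0.062

D ∨ C = a + b − a·b on (0.3800, 0.4500) = 0.6590
¬C = 1 − 0.4500 = 0.5500
¬C ∨ C = a + b − a·b on (0.5500, 0.4500) = 0.7525
¬D = 1 − 0.3800 = 0.6200
(¬C ∨ C) ∨ ¬D = a + b − a·b on (0.7525, 0.6200) = 0.9060
¬((¬C ∨ C) ∨ ¬D) = 1 − 0.9060 = 0.0940
(D ∨ C) ∧ ¬((¬C ∨ C) ∨ ¬D) = a·b on (0.6590, 0.0940) = 0.0620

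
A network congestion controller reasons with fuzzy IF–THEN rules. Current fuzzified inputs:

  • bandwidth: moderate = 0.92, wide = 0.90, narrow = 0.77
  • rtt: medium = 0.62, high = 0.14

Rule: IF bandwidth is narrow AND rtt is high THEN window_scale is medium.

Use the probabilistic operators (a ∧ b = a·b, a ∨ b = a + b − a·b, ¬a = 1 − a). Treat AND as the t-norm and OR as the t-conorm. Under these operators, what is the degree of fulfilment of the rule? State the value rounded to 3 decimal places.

firing strength: narrow=0.77, high=0.14; AND[a·b] → w = 0.1078

0.108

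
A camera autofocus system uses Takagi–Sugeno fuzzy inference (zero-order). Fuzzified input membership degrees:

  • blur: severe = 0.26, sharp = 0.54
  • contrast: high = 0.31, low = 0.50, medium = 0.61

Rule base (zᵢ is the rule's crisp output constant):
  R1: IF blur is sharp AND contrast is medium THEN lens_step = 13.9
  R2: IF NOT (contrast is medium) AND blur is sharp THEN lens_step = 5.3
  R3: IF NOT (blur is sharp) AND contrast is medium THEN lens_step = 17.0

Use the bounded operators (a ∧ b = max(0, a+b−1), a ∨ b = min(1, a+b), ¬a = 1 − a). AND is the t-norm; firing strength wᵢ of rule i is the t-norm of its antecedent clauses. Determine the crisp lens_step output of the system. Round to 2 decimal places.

14.89

R1 (z=13.9): sharp=0.54, medium=0.61; AND[max(0, a+b−1)] → w = 0.15
R2 (z=5.3): ¬medium=1−0.61=0.39, sharp=0.54; AND[max(0, a+b−1)] → w = 0.00
R3 (z=17.0): ¬sharp=1−0.54=0.46, medium=0.61; AND[max(0, a+b−1)] → w = 0.07
Weighted average = (0.15·13.9 + 0.00·5.3 + 0.07·17.0) / (0.15 + 0.00 + 0.07)
  = 3.2750 / 0.2200 = 14.89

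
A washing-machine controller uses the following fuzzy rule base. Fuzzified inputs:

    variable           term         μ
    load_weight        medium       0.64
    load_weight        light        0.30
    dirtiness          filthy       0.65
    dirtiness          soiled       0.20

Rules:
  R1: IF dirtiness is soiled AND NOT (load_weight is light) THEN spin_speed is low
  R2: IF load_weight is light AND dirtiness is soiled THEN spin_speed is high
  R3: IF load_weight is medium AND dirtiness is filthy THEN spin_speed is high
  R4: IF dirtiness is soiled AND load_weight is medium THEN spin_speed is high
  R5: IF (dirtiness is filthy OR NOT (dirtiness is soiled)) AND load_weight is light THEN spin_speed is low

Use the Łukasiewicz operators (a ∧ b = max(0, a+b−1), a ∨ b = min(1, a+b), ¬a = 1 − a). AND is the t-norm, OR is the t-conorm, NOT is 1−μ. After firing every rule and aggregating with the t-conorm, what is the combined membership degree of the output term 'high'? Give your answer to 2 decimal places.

R1: soiled=0.20, ¬light=1−0.30=0.70; AND[max(0, a+b−1)] → w = 0.00
R2: light=0.30, soiled=0.20; AND[max(0, a+b−1)] → w = 0.00
R3: medium=0.64, filthy=0.65; AND[max(0, a+b−1)] → w = 0.29
R4: soiled=0.20, medium=0.64; AND[max(0, a+b−1)] → w = 0.00
R5: (filthy=0.65 OR ¬soiled=1−0.20=0.80) = 1.00; AND[max(0, a+b−1)] with light=0.30 → w = 0.30
Rules with consequent 'high': {R2, R3, R4} → strengths 0.00, 0.29, 0.00
Aggregate via t-conorm [min(1, a+b)]: 0.29

0.29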